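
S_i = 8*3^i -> [8, 24, 72, 216, 648]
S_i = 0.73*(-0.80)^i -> [0.73, -0.58, 0.47, -0.37, 0.3]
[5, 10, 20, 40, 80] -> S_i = 5*2^i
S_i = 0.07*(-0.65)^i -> [0.07, -0.05, 0.03, -0.02, 0.01]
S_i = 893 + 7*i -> [893, 900, 907, 914, 921]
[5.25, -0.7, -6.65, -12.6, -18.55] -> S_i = 5.25 + -5.95*i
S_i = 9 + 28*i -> [9, 37, 65, 93, 121]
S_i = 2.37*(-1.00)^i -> [2.37, -2.37, 2.37, -2.37, 2.37]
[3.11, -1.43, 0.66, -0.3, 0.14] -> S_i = 3.11*(-0.46)^i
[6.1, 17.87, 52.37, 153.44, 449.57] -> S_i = 6.10*2.93^i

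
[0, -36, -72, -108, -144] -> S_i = 0 + -36*i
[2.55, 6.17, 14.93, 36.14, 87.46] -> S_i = 2.55*2.42^i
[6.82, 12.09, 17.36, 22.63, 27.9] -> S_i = 6.82 + 5.27*i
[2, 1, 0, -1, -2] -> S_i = 2 + -1*i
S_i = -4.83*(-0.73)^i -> [-4.83, 3.53, -2.57, 1.88, -1.37]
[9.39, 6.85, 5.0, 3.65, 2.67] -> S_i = 9.39*0.73^i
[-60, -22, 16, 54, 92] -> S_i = -60 + 38*i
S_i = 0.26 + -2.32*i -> [0.26, -2.06, -4.38, -6.7, -9.02]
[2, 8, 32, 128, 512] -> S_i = 2*4^i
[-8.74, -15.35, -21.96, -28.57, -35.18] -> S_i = -8.74 + -6.61*i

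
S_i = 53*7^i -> [53, 371, 2597, 18179, 127253]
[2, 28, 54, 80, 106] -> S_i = 2 + 26*i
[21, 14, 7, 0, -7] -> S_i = 21 + -7*i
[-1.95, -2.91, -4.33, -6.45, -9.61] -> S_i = -1.95*1.49^i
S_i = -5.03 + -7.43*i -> [-5.03, -12.46, -19.89, -27.32, -34.75]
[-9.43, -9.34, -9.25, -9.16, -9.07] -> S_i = -9.43 + 0.09*i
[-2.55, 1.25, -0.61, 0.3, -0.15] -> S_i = -2.55*(-0.49)^i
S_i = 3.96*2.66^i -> [3.96, 10.53, 28.02, 74.53, 198.25]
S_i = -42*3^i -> [-42, -126, -378, -1134, -3402]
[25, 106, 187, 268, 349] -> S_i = 25 + 81*i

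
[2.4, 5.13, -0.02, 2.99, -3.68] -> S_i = Random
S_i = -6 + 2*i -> [-6, -4, -2, 0, 2]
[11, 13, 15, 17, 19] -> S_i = 11 + 2*i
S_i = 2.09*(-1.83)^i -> [2.09, -3.82, 7.0, -12.81, 23.44]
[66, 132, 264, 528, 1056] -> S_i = 66*2^i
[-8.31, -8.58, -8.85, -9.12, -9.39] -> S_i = -8.31 + -0.27*i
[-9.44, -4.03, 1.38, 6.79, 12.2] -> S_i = -9.44 + 5.41*i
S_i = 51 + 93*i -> [51, 144, 237, 330, 423]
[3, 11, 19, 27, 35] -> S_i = 3 + 8*i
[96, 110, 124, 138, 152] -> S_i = 96 + 14*i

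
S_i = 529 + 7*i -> [529, 536, 543, 550, 557]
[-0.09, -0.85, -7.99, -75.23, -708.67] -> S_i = -0.09*9.42^i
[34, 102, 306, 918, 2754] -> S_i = 34*3^i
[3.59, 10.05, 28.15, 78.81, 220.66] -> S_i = 3.59*2.80^i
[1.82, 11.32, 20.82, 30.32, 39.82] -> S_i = 1.82 + 9.50*i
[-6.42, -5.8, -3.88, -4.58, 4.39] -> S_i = Random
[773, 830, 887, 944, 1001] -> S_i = 773 + 57*i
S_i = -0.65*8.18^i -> [-0.65, -5.32, -43.49, -355.77, -2910.23]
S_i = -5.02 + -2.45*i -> [-5.02, -7.47, -9.92, -12.37, -14.82]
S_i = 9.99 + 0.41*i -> [9.99, 10.4, 10.81, 11.22, 11.63]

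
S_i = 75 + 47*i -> [75, 122, 169, 216, 263]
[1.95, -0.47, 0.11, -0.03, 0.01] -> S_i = 1.95*(-0.24)^i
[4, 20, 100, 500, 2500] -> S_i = 4*5^i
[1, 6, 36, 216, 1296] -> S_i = 1*6^i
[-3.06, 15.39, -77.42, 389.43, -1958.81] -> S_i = -3.06*(-5.03)^i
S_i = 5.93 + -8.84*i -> [5.93, -2.91, -11.75, -20.59, -29.43]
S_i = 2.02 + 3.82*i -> [2.02, 5.84, 9.66, 13.48, 17.3]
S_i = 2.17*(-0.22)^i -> [2.17, -0.48, 0.11, -0.02, 0.01]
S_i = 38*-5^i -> [38, -190, 950, -4750, 23750]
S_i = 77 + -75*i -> [77, 2, -73, -148, -223]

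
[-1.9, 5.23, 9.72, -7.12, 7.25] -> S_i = Random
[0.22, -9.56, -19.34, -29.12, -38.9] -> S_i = 0.22 + -9.78*i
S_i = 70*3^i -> [70, 210, 630, 1890, 5670]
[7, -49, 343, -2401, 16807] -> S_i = 7*-7^i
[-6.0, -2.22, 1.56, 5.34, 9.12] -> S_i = -6.00 + 3.78*i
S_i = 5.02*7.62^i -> [5.02, 38.25, 291.48, 2221.1, 16924.8]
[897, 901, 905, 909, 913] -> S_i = 897 + 4*i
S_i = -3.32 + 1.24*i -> [-3.32, -2.08, -0.84, 0.4, 1.64]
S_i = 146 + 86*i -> [146, 232, 318, 404, 490]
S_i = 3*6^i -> [3, 18, 108, 648, 3888]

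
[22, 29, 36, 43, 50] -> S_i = 22 + 7*i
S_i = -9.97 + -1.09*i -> [-9.97, -11.06, -12.15, -13.24, -14.33]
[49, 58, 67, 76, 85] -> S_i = 49 + 9*i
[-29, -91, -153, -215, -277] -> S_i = -29 + -62*i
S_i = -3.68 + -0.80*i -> [-3.68, -4.48, -5.28, -6.08, -6.88]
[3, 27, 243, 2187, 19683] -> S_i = 3*9^i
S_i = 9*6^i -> [9, 54, 324, 1944, 11664]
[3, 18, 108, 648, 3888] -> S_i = 3*6^i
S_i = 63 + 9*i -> [63, 72, 81, 90, 99]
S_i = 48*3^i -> [48, 144, 432, 1296, 3888]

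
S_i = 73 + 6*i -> [73, 79, 85, 91, 97]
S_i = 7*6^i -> [7, 42, 252, 1512, 9072]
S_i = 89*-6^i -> [89, -534, 3204, -19224, 115344]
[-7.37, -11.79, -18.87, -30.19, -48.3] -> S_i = -7.37*1.60^i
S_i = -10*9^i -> [-10, -90, -810, -7290, -65610]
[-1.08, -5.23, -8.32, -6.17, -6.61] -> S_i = Random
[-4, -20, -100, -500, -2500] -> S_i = -4*5^i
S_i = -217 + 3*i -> [-217, -214, -211, -208, -205]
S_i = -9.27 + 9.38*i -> [-9.27, 0.11, 9.49, 18.87, 28.25]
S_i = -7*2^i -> [-7, -14, -28, -56, -112]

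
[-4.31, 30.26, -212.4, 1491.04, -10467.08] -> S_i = -4.31*(-7.02)^i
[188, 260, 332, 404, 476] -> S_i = 188 + 72*i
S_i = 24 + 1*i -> [24, 25, 26, 27, 28]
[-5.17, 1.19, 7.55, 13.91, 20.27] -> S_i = -5.17 + 6.36*i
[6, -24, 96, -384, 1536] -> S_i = 6*-4^i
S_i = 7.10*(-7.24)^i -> [7.1, -51.4, 372.16, -2694.47, 19507.99]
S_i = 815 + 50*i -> [815, 865, 915, 965, 1015]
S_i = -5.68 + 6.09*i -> [-5.68, 0.41, 6.5, 12.59, 18.68]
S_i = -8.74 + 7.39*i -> [-8.74, -1.35, 6.04, 13.43, 20.82]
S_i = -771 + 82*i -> [-771, -689, -607, -525, -443]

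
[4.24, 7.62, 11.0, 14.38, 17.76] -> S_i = 4.24 + 3.38*i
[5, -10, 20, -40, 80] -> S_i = 5*-2^i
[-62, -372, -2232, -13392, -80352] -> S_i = -62*6^i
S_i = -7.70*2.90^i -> [-7.7, -22.33, -64.76, -187.8, -544.61]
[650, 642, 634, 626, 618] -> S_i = 650 + -8*i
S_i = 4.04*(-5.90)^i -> [4.04, -23.84, 140.63, -829.73, 4895.41]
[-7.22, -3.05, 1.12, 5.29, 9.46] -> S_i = -7.22 + 4.17*i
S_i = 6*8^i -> [6, 48, 384, 3072, 24576]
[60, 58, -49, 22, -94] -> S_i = Random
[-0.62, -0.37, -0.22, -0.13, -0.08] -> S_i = -0.62*0.59^i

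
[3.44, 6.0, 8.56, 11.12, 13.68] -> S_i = 3.44 + 2.56*i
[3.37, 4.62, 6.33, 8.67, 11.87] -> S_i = 3.37*1.37^i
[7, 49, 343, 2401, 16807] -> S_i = 7*7^i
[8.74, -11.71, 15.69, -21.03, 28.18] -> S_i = 8.74*(-1.34)^i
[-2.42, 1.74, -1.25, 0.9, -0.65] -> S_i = -2.42*(-0.72)^i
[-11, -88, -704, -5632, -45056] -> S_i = -11*8^i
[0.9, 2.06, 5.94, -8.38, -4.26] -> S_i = Random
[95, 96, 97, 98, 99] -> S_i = 95 + 1*i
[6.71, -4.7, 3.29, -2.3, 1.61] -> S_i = 6.71*(-0.70)^i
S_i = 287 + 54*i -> [287, 341, 395, 449, 503]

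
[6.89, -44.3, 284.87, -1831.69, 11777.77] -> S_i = 6.89*(-6.43)^i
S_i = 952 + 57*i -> [952, 1009, 1066, 1123, 1180]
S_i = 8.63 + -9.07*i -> [8.63, -0.44, -9.51, -18.58, -27.65]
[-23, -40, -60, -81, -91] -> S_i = Random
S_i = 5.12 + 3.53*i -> [5.12, 8.65, 12.18, 15.71, 19.24]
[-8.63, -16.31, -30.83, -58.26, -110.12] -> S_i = -8.63*1.89^i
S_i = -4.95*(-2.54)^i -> [-4.95, 12.57, -31.94, 81.12, -206.03]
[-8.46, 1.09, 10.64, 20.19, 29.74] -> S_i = -8.46 + 9.55*i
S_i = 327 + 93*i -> [327, 420, 513, 606, 699]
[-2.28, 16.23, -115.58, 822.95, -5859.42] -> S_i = -2.28*(-7.12)^i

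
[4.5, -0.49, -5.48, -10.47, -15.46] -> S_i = 4.50 + -4.99*i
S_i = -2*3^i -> [-2, -6, -18, -54, -162]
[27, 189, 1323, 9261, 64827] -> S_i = 27*7^i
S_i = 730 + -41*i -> [730, 689, 648, 607, 566]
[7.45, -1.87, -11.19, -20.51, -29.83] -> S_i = 7.45 + -9.32*i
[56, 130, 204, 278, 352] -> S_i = 56 + 74*i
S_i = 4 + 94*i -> [4, 98, 192, 286, 380]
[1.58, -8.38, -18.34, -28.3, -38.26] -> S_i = 1.58 + -9.96*i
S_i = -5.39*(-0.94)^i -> [-5.39, 5.07, -4.76, 4.48, -4.21]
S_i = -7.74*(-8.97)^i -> [-7.74, 69.43, -622.77, 5586.22, -50108.42]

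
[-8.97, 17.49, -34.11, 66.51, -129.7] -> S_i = -8.97*(-1.95)^i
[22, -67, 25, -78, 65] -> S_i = Random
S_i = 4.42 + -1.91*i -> [4.42, 2.51, 0.6, -1.31, -3.22]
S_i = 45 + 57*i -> [45, 102, 159, 216, 273]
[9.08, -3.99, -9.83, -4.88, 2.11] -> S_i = Random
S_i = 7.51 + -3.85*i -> [7.51, 3.66, -0.19, -4.04, -7.89]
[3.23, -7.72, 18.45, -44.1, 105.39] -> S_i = 3.23*(-2.39)^i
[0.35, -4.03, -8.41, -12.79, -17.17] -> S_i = 0.35 + -4.38*i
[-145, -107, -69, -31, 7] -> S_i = -145 + 38*i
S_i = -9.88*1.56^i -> [-9.88, -15.41, -24.04, -37.51, -58.51]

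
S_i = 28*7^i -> [28, 196, 1372, 9604, 67228]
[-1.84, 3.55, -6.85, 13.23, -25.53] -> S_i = -1.84*(-1.93)^i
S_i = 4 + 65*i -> [4, 69, 134, 199, 264]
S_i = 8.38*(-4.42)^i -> [8.38, -37.04, 163.72, -723.62, 3198.4]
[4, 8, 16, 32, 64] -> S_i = 4*2^i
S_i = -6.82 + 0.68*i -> [-6.82, -6.14, -5.46, -4.78, -4.1]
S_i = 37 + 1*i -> [37, 38, 39, 40, 41]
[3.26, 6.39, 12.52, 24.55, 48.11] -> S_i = 3.26*1.96^i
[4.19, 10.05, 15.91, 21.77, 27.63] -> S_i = 4.19 + 5.86*i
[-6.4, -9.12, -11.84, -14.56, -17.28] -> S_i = -6.40 + -2.72*i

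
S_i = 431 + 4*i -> [431, 435, 439, 443, 447]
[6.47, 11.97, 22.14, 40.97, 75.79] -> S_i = 6.47*1.85^i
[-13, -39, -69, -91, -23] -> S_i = Random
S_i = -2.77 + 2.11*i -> [-2.77, -0.66, 1.45, 3.56, 5.67]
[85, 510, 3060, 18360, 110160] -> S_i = 85*6^i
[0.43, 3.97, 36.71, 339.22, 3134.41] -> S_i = 0.43*9.24^i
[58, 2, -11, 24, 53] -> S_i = Random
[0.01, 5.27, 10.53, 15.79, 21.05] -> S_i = 0.01 + 5.26*i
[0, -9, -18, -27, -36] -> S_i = 0 + -9*i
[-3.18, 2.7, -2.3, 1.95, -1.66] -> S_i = -3.18*(-0.85)^i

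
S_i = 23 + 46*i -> [23, 69, 115, 161, 207]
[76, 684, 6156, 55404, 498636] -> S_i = 76*9^i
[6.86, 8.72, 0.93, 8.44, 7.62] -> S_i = Random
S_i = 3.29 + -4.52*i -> [3.29, -1.23, -5.75, -10.27, -14.79]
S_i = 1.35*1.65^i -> [1.35, 2.23, 3.68, 6.06, 10.01]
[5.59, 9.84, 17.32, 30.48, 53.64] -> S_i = 5.59*1.76^i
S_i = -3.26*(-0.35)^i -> [-3.26, 1.14, -0.4, 0.14, -0.05]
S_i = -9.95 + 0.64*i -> [-9.95, -9.31, -8.67, -8.03, -7.39]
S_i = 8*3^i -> [8, 24, 72, 216, 648]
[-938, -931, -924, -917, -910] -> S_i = -938 + 7*i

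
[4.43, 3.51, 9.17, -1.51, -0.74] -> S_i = Random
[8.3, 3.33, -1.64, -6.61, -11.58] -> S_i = 8.30 + -4.97*i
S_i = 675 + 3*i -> [675, 678, 681, 684, 687]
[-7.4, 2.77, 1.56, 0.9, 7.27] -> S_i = Random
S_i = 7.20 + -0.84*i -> [7.2, 6.36, 5.52, 4.68, 3.84]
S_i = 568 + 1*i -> [568, 569, 570, 571, 572]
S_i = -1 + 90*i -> [-1, 89, 179, 269, 359]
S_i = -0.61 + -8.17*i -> [-0.61, -8.78, -16.95, -25.12, -33.29]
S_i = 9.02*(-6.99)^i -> [9.02, -63.05, 440.72, -3080.62, 21533.53]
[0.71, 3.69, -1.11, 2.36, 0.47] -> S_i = Random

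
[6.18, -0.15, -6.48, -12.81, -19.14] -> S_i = 6.18 + -6.33*i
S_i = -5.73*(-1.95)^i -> [-5.73, 11.17, -21.79, 42.49, -82.85]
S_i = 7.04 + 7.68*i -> [7.04, 14.72, 22.4, 30.08, 37.76]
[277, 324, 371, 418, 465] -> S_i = 277 + 47*i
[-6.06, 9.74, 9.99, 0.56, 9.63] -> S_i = Random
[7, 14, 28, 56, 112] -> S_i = 7*2^i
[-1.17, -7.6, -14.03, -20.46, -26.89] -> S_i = -1.17 + -6.43*i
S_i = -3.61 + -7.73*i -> [-3.61, -11.34, -19.07, -26.8, -34.53]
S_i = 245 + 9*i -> [245, 254, 263, 272, 281]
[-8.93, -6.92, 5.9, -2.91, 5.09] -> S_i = Random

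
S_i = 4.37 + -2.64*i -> [4.37, 1.73, -0.91, -3.55, -6.19]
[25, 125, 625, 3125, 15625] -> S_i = 25*5^i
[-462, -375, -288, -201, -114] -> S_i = -462 + 87*i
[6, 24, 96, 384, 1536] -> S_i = 6*4^i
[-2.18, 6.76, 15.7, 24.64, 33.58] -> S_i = -2.18 + 8.94*i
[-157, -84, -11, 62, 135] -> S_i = -157 + 73*i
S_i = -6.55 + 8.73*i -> [-6.55, 2.18, 10.91, 19.64, 28.37]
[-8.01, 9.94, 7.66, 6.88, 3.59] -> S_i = Random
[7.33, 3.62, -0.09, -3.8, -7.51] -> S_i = 7.33 + -3.71*i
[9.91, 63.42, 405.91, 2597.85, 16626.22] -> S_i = 9.91*6.40^i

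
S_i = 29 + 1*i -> [29, 30, 31, 32, 33]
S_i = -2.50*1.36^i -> [-2.5, -3.4, -4.62, -6.29, -8.55]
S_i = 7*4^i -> [7, 28, 112, 448, 1792]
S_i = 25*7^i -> [25, 175, 1225, 8575, 60025]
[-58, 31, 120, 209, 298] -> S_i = -58 + 89*i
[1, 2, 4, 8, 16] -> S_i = 1*2^i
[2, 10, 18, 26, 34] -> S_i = 2 + 8*i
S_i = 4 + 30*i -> [4, 34, 64, 94, 124]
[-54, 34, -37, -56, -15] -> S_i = Random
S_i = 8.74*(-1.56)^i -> [8.74, -13.63, 21.27, -33.18, 51.76]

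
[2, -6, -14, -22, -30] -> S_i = 2 + -8*i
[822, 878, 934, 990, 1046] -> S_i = 822 + 56*i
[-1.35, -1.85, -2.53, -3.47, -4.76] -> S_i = -1.35*1.37^i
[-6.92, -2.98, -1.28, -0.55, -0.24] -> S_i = -6.92*0.43^i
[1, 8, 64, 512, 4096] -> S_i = 1*8^i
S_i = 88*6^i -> [88, 528, 3168, 19008, 114048]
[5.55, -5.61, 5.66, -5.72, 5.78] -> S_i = 5.55*(-1.01)^i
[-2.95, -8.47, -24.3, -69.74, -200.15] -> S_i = -2.95*2.87^i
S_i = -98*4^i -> [-98, -392, -1568, -6272, -25088]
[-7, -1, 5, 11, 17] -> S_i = -7 + 6*i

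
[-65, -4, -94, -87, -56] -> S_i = Random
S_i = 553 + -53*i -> [553, 500, 447, 394, 341]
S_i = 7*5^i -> [7, 35, 175, 875, 4375]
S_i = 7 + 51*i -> [7, 58, 109, 160, 211]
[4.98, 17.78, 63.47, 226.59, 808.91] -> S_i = 4.98*3.57^i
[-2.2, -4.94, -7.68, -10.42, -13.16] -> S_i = -2.20 + -2.74*i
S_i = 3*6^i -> [3, 18, 108, 648, 3888]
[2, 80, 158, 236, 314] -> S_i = 2 + 78*i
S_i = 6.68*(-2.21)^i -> [6.68, -14.76, 32.63, -72.1, 159.35]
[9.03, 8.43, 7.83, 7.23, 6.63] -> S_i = 9.03 + -0.60*i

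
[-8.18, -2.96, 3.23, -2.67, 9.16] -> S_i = Random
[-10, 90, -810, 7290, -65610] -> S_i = -10*-9^i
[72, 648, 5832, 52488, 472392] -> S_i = 72*9^i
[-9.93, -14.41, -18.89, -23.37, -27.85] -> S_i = -9.93 + -4.48*i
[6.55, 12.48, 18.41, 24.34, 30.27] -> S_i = 6.55 + 5.93*i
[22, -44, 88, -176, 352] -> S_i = 22*-2^i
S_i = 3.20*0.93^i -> [3.2, 2.98, 2.77, 2.57, 2.39]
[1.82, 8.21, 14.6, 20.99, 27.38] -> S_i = 1.82 + 6.39*i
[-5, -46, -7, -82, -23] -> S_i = Random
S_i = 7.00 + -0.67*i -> [7.0, 6.33, 5.66, 4.99, 4.32]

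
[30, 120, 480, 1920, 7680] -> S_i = 30*4^i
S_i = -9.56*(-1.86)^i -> [-9.56, 17.78, -33.07, 61.52, -114.42]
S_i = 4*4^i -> [4, 16, 64, 256, 1024]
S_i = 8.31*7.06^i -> [8.31, 58.67, 414.2, 2924.25, 20645.23]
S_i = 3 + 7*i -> [3, 10, 17, 24, 31]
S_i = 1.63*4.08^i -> [1.63, 6.65, 27.13, 110.71, 451.68]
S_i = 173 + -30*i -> [173, 143, 113, 83, 53]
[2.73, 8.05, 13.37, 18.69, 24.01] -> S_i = 2.73 + 5.32*i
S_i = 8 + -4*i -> [8, 4, 0, -4, -8]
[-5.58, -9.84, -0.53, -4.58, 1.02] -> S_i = Random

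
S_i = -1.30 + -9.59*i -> [-1.3, -10.89, -20.48, -30.07, -39.66]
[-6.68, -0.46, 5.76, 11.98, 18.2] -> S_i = -6.68 + 6.22*i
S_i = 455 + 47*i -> [455, 502, 549, 596, 643]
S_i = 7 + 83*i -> [7, 90, 173, 256, 339]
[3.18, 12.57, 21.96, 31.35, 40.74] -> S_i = 3.18 + 9.39*i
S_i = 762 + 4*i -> [762, 766, 770, 774, 778]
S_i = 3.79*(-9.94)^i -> [3.79, -37.67, 374.47, -3722.19, 36998.55]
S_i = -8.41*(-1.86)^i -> [-8.41, 15.64, -29.1, 54.12, -100.66]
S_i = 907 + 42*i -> [907, 949, 991, 1033, 1075]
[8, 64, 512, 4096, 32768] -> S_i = 8*8^i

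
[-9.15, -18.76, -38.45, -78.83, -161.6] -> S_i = -9.15*2.05^i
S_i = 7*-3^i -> [7, -21, 63, -189, 567]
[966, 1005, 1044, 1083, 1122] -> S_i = 966 + 39*i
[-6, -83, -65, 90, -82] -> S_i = Random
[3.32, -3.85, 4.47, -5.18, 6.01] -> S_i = 3.32*(-1.16)^i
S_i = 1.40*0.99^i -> [1.4, 1.39, 1.37, 1.36, 1.34]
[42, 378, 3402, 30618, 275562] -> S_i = 42*9^i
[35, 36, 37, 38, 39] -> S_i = 35 + 1*i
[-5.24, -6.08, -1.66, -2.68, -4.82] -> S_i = Random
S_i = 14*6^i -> [14, 84, 504, 3024, 18144]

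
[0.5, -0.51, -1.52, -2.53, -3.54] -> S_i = 0.50 + -1.01*i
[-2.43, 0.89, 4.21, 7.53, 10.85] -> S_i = -2.43 + 3.32*i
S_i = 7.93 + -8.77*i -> [7.93, -0.84, -9.61, -18.38, -27.15]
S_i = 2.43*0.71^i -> [2.43, 1.73, 1.22, 0.87, 0.62]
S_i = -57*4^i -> [-57, -228, -912, -3648, -14592]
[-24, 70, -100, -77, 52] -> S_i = Random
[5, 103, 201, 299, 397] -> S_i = 5 + 98*i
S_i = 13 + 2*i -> [13, 15, 17, 19, 21]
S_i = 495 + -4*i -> [495, 491, 487, 483, 479]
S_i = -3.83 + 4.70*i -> [-3.83, 0.87, 5.57, 10.27, 14.97]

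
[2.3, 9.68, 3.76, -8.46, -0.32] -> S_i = Random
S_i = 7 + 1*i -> [7, 8, 9, 10, 11]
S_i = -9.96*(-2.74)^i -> [-9.96, 27.29, -74.78, 204.89, -561.39]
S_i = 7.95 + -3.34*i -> [7.95, 4.61, 1.27, -2.07, -5.41]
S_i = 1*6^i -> [1, 6, 36, 216, 1296]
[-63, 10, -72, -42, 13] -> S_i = Random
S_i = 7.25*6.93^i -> [7.25, 50.24, 348.18, 2412.89, 16721.33]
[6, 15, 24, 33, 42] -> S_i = 6 + 9*i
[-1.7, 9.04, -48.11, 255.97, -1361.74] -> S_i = -1.70*(-5.32)^i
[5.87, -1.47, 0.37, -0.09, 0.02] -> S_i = 5.87*(-0.25)^i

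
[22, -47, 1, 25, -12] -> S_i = Random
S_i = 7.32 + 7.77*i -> [7.32, 15.09, 22.86, 30.63, 38.4]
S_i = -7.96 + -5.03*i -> [-7.96, -12.99, -18.02, -23.05, -28.08]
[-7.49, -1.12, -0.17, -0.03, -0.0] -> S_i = -7.49*0.15^i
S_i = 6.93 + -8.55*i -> [6.93, -1.62, -10.17, -18.72, -27.27]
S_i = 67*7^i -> [67, 469, 3283, 22981, 160867]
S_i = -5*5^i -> [-5, -25, -125, -625, -3125]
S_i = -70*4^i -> [-70, -280, -1120, -4480, -17920]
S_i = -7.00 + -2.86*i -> [-7.0, -9.86, -12.72, -15.58, -18.44]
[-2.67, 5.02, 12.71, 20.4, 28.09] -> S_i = -2.67 + 7.69*i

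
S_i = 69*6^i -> [69, 414, 2484, 14904, 89424]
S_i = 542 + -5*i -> [542, 537, 532, 527, 522]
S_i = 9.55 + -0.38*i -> [9.55, 9.17, 8.79, 8.41, 8.03]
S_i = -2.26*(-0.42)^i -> [-2.26, 0.95, -0.4, 0.17, -0.07]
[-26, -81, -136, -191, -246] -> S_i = -26 + -55*i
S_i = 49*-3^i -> [49, -147, 441, -1323, 3969]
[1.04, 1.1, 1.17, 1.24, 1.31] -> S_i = 1.04*1.06^i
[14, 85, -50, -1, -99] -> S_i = Random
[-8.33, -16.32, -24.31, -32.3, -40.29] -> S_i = -8.33 + -7.99*i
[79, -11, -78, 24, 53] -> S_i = Random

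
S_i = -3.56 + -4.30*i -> [-3.56, -7.86, -12.16, -16.46, -20.76]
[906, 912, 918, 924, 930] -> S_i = 906 + 6*i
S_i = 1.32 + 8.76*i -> [1.32, 10.08, 18.84, 27.6, 36.36]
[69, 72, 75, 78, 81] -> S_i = 69 + 3*i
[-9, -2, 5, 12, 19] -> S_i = -9 + 7*i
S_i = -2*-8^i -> [-2, 16, -128, 1024, -8192]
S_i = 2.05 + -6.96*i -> [2.05, -4.91, -11.87, -18.83, -25.79]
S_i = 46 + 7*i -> [46, 53, 60, 67, 74]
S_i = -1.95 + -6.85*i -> [-1.95, -8.8, -15.65, -22.5, -29.35]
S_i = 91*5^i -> [91, 455, 2275, 11375, 56875]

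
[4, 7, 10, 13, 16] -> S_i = 4 + 3*i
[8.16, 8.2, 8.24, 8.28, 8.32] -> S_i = 8.16 + 0.04*i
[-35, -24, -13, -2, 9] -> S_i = -35 + 11*i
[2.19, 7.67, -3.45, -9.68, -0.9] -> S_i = Random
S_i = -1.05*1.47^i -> [-1.05, -1.54, -2.27, -3.34, -4.9]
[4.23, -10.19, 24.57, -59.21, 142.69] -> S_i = 4.23*(-2.41)^i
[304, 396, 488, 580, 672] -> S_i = 304 + 92*i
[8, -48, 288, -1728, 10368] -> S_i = 8*-6^i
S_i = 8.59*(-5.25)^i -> [8.59, -45.1, 236.76, -1243.0, 6525.75]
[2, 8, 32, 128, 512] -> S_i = 2*4^i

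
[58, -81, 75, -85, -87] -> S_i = Random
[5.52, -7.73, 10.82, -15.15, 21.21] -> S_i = 5.52*(-1.40)^i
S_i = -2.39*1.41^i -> [-2.39, -3.37, -4.75, -6.7, -9.45]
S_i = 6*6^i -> [6, 36, 216, 1296, 7776]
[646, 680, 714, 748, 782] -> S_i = 646 + 34*i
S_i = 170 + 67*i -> [170, 237, 304, 371, 438]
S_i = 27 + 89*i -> [27, 116, 205, 294, 383]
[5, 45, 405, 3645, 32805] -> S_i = 5*9^i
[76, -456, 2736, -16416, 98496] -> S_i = 76*-6^i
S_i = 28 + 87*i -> [28, 115, 202, 289, 376]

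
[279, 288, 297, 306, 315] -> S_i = 279 + 9*i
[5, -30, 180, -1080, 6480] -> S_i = 5*-6^i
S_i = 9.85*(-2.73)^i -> [9.85, -26.89, 73.41, -200.41, 547.13]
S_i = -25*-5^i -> [-25, 125, -625, 3125, -15625]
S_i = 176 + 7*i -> [176, 183, 190, 197, 204]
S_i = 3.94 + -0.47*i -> [3.94, 3.47, 3.0, 2.53, 2.06]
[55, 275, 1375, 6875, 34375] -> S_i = 55*5^i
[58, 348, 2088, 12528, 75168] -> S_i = 58*6^i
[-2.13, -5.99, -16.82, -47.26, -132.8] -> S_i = -2.13*2.81^i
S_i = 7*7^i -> [7, 49, 343, 2401, 16807]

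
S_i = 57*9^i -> [57, 513, 4617, 41553, 373977]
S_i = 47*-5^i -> [47, -235, 1175, -5875, 29375]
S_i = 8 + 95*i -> [8, 103, 198, 293, 388]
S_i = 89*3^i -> [89, 267, 801, 2403, 7209]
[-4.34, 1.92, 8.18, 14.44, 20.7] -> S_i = -4.34 + 6.26*i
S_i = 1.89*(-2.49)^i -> [1.89, -4.71, 11.72, -29.18, 72.65]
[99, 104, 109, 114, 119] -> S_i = 99 + 5*i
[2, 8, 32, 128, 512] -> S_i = 2*4^i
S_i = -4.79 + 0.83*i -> [-4.79, -3.96, -3.13, -2.3, -1.47]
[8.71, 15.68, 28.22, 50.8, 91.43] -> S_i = 8.71*1.80^i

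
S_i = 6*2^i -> [6, 12, 24, 48, 96]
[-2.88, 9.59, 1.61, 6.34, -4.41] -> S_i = Random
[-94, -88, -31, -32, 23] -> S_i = Random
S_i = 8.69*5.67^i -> [8.69, 49.27, 279.37, 1584.05, 8981.56]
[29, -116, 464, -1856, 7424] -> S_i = 29*-4^i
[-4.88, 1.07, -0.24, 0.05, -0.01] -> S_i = -4.88*(-0.22)^i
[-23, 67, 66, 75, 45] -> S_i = Random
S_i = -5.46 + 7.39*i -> [-5.46, 1.93, 9.32, 16.71, 24.1]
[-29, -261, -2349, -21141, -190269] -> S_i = -29*9^i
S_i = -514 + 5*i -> [-514, -509, -504, -499, -494]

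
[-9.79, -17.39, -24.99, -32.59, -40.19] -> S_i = -9.79 + -7.60*i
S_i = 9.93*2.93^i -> [9.93, 29.09, 85.25, 249.78, 731.85]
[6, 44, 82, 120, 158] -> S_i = 6 + 38*i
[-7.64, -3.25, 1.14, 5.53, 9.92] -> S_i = -7.64 + 4.39*i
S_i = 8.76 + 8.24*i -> [8.76, 17.0, 25.24, 33.48, 41.72]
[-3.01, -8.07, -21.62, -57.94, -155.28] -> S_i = -3.01*2.68^i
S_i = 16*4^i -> [16, 64, 256, 1024, 4096]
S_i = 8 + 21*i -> [8, 29, 50, 71, 92]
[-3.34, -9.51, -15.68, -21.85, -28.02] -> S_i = -3.34 + -6.17*i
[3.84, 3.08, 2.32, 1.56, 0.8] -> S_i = 3.84 + -0.76*i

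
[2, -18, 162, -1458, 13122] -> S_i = 2*-9^i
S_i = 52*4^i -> [52, 208, 832, 3328, 13312]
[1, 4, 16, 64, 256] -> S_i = 1*4^i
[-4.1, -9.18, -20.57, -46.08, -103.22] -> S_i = -4.10*2.24^i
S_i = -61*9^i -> [-61, -549, -4941, -44469, -400221]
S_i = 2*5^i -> [2, 10, 50, 250, 1250]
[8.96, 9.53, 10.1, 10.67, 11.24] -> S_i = 8.96 + 0.57*i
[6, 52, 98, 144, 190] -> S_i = 6 + 46*i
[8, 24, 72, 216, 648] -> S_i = 8*3^i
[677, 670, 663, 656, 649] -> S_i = 677 + -7*i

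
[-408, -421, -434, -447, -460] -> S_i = -408 + -13*i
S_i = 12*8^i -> [12, 96, 768, 6144, 49152]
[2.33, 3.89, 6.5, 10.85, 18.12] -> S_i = 2.33*1.67^i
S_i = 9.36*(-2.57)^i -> [9.36, -24.06, 61.82, -158.88, 408.33]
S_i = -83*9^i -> [-83, -747, -6723, -60507, -544563]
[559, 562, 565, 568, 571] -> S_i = 559 + 3*i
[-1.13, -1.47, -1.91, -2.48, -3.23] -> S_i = -1.13*1.30^i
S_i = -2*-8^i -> [-2, 16, -128, 1024, -8192]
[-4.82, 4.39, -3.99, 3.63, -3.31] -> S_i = -4.82*(-0.91)^i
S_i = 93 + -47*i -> [93, 46, -1, -48, -95]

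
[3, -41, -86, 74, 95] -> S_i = Random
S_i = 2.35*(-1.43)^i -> [2.35, -3.36, 4.81, -6.87, 9.83]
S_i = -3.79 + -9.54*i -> [-3.79, -13.33, -22.87, -32.41, -41.95]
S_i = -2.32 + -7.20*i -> [-2.32, -9.52, -16.72, -23.92, -31.12]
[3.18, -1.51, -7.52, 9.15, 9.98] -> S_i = Random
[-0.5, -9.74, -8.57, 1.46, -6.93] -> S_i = Random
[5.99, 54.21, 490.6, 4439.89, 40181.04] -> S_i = 5.99*9.05^i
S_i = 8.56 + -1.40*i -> [8.56, 7.16, 5.76, 4.36, 2.96]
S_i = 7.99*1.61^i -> [7.99, 12.86, 20.71, 33.34, 53.68]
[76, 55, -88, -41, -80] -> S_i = Random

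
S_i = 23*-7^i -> [23, -161, 1127, -7889, 55223]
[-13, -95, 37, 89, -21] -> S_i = Random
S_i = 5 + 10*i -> [5, 15, 25, 35, 45]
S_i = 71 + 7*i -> [71, 78, 85, 92, 99]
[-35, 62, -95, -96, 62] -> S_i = Random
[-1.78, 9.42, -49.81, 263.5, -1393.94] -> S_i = -1.78*(-5.29)^i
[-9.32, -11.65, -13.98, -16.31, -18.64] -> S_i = -9.32 + -2.33*i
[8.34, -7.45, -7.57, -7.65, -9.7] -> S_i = Random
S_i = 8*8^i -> [8, 64, 512, 4096, 32768]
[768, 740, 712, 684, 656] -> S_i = 768 + -28*i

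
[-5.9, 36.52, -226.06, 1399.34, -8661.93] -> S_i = -5.90*(-6.19)^i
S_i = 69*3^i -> [69, 207, 621, 1863, 5589]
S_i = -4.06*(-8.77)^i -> [-4.06, 35.61, -312.27, 2738.58, -24017.31]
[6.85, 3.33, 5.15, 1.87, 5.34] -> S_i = Random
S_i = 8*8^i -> [8, 64, 512, 4096, 32768]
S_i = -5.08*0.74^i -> [-5.08, -3.76, -2.78, -2.06, -1.52]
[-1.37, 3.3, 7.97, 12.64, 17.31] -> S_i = -1.37 + 4.67*i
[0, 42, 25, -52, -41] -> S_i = Random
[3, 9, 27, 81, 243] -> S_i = 3*3^i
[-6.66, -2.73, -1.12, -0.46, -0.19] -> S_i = -6.66*0.41^i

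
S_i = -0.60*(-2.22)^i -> [-0.6, 1.33, -2.96, 6.56, -14.57]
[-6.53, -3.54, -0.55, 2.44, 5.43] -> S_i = -6.53 + 2.99*i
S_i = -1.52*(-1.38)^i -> [-1.52, 2.1, -2.89, 3.99, -5.51]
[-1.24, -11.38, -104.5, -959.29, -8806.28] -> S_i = -1.24*9.18^i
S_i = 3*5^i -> [3, 15, 75, 375, 1875]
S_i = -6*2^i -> [-6, -12, -24, -48, -96]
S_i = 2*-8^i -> [2, -16, 128, -1024, 8192]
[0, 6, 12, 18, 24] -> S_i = 0 + 6*i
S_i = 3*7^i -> [3, 21, 147, 1029, 7203]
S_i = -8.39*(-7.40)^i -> [-8.39, 62.09, -459.44, 3399.83, -25158.74]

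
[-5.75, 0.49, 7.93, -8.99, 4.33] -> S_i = Random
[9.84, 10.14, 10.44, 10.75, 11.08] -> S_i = 9.84*1.03^i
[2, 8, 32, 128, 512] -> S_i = 2*4^i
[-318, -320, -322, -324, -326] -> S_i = -318 + -2*i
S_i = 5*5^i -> [5, 25, 125, 625, 3125]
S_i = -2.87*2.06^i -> [-2.87, -5.91, -12.18, -25.09, -51.68]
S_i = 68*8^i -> [68, 544, 4352, 34816, 278528]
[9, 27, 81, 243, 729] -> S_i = 9*3^i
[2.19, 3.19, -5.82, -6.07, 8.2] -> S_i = Random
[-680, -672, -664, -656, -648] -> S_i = -680 + 8*i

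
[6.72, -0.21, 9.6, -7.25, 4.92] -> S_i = Random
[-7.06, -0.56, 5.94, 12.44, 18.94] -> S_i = -7.06 + 6.50*i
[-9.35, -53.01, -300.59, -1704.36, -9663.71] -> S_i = -9.35*5.67^i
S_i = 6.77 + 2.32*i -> [6.77, 9.09, 11.41, 13.73, 16.05]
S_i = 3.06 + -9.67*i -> [3.06, -6.61, -16.28, -25.95, -35.62]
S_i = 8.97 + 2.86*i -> [8.97, 11.83, 14.69, 17.55, 20.41]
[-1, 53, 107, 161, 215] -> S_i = -1 + 54*i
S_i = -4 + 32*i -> [-4, 28, 60, 92, 124]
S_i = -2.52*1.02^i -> [-2.52, -2.57, -2.62, -2.67, -2.73]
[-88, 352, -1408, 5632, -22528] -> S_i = -88*-4^i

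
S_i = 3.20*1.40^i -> [3.2, 4.48, 6.27, 8.78, 12.29]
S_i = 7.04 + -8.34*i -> [7.04, -1.3, -9.64, -17.98, -26.32]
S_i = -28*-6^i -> [-28, 168, -1008, 6048, -36288]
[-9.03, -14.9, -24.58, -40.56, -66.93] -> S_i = -9.03*1.65^i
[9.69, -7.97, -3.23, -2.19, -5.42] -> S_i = Random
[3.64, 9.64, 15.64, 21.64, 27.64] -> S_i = 3.64 + 6.00*i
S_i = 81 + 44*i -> [81, 125, 169, 213, 257]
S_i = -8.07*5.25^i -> [-8.07, -42.37, -222.43, -1167.75, -6130.71]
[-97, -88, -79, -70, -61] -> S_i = -97 + 9*i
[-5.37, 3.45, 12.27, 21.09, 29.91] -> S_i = -5.37 + 8.82*i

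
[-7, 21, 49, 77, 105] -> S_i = -7 + 28*i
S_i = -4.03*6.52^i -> [-4.03, -26.28, -171.32, -1116.99, -7282.75]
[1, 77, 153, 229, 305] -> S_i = 1 + 76*i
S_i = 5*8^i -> [5, 40, 320, 2560, 20480]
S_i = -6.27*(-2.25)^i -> [-6.27, 14.11, -31.74, 71.42, -160.69]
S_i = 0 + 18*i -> [0, 18, 36, 54, 72]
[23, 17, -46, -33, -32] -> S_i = Random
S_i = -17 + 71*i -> [-17, 54, 125, 196, 267]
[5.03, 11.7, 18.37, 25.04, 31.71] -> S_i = 5.03 + 6.67*i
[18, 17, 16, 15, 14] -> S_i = 18 + -1*i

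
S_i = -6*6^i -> [-6, -36, -216, -1296, -7776]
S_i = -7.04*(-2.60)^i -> [-7.04, 18.3, -47.59, 123.74, -321.71]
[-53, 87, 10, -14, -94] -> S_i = Random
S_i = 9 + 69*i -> [9, 78, 147, 216, 285]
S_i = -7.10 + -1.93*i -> [-7.1, -9.03, -10.96, -12.89, -14.82]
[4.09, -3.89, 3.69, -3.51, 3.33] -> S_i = 4.09*(-0.95)^i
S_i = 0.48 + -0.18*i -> [0.48, 0.3, 0.12, -0.06, -0.24]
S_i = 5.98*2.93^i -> [5.98, 17.52, 51.34, 150.42, 440.73]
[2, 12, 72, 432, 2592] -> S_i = 2*6^i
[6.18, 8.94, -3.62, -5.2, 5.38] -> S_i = Random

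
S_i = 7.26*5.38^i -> [7.26, 39.06, 210.14, 1130.53, 6082.27]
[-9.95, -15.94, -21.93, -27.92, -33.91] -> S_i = -9.95 + -5.99*i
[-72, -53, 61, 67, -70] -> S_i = Random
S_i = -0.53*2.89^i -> [-0.53, -1.53, -4.43, -12.79, -36.97]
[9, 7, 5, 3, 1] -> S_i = 9 + -2*i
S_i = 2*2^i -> [2, 4, 8, 16, 32]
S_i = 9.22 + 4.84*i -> [9.22, 14.06, 18.9, 23.74, 28.58]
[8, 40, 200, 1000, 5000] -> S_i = 8*5^i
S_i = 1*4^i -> [1, 4, 16, 64, 256]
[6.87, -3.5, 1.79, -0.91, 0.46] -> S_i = 6.87*(-0.51)^i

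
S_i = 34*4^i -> [34, 136, 544, 2176, 8704]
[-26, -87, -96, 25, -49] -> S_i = Random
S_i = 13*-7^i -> [13, -91, 637, -4459, 31213]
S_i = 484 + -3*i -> [484, 481, 478, 475, 472]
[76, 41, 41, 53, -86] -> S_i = Random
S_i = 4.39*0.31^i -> [4.39, 1.36, 0.42, 0.13, 0.04]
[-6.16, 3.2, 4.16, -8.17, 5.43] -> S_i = Random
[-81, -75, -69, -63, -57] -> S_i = -81 + 6*i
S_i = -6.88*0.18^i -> [-6.88, -1.24, -0.22, -0.04, -0.01]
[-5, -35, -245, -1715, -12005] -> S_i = -5*7^i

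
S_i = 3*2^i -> [3, 6, 12, 24, 48]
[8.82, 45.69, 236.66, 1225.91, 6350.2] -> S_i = 8.82*5.18^i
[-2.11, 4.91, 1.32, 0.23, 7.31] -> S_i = Random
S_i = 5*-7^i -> [5, -35, 245, -1715, 12005]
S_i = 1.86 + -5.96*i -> [1.86, -4.1, -10.06, -16.02, -21.98]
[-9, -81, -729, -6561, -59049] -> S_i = -9*9^i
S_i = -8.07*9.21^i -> [-8.07, -74.32, -684.53, -6304.53, -58064.68]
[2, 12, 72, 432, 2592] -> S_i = 2*6^i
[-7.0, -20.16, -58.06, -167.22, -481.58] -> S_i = -7.00*2.88^i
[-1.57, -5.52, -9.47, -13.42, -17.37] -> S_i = -1.57 + -3.95*i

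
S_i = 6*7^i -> [6, 42, 294, 2058, 14406]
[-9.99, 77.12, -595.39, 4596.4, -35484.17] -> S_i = -9.99*(-7.72)^i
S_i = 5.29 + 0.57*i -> [5.29, 5.86, 6.43, 7.0, 7.57]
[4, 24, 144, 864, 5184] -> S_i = 4*6^i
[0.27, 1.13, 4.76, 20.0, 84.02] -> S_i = 0.27*4.20^i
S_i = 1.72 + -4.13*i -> [1.72, -2.41, -6.54, -10.67, -14.8]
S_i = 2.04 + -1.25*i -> [2.04, 0.79, -0.46, -1.71, -2.96]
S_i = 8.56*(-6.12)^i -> [8.56, -52.39, 320.61, -1962.13, 12008.24]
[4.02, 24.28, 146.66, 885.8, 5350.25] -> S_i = 4.02*6.04^i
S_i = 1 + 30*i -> [1, 31, 61, 91, 121]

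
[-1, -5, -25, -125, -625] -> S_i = -1*5^i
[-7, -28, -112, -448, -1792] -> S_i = -7*4^i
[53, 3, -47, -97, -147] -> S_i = 53 + -50*i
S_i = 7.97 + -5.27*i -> [7.97, 2.7, -2.57, -7.84, -13.11]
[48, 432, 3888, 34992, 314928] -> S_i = 48*9^i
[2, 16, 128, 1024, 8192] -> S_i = 2*8^i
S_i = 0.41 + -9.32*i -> [0.41, -8.91, -18.23, -27.55, -36.87]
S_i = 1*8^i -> [1, 8, 64, 512, 4096]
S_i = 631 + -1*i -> [631, 630, 629, 628, 627]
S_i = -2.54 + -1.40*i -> [-2.54, -3.94, -5.34, -6.74, -8.14]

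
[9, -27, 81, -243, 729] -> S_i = 9*-3^i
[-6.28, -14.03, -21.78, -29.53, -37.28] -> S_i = -6.28 + -7.75*i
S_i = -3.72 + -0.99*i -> [-3.72, -4.71, -5.7, -6.69, -7.68]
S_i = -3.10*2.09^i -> [-3.1, -6.48, -13.54, -28.3, -59.15]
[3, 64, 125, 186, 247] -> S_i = 3 + 61*i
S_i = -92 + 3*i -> [-92, -89, -86, -83, -80]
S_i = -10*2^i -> [-10, -20, -40, -80, -160]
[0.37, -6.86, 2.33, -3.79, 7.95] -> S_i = Random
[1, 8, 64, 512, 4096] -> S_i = 1*8^i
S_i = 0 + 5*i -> [0, 5, 10, 15, 20]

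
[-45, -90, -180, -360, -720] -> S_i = -45*2^i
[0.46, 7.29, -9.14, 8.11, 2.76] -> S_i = Random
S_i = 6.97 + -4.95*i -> [6.97, 2.02, -2.93, -7.88, -12.83]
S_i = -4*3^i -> [-4, -12, -36, -108, -324]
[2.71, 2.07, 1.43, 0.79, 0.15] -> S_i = 2.71 + -0.64*i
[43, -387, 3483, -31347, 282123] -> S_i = 43*-9^i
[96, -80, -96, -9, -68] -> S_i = Random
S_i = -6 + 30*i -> [-6, 24, 54, 84, 114]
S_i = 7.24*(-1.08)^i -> [7.24, -7.82, 8.44, -9.12, 9.85]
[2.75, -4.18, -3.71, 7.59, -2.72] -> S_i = Random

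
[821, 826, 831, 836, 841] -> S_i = 821 + 5*i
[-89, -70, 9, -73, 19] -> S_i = Random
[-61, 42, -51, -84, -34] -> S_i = Random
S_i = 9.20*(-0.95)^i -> [9.2, -8.74, 8.3, -7.89, 7.49]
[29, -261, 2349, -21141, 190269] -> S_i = 29*-9^i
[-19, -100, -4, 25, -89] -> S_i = Random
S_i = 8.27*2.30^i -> [8.27, 19.02, 43.75, 100.62, 231.43]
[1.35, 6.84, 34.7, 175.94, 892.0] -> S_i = 1.35*5.07^i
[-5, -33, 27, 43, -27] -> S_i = Random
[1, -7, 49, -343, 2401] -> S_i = 1*-7^i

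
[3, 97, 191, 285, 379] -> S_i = 3 + 94*i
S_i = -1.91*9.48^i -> [-1.91, -18.11, -171.65, -1627.27, -15426.48]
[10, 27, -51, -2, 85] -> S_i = Random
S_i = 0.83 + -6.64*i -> [0.83, -5.81, -12.45, -19.09, -25.73]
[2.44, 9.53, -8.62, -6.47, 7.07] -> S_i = Random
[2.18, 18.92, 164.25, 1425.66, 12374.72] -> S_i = 2.18*8.68^i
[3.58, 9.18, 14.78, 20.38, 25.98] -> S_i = 3.58 + 5.60*i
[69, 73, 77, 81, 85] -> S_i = 69 + 4*i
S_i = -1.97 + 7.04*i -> [-1.97, 5.07, 12.11, 19.15, 26.19]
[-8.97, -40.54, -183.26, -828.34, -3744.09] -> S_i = -8.97*4.52^i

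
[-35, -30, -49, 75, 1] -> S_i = Random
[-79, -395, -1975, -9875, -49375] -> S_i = -79*5^i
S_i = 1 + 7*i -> [1, 8, 15, 22, 29]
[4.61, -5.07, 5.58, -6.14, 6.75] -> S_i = 4.61*(-1.10)^i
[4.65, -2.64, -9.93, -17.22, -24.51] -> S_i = 4.65 + -7.29*i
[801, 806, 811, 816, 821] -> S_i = 801 + 5*i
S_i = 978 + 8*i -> [978, 986, 994, 1002, 1010]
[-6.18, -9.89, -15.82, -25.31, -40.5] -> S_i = -6.18*1.60^i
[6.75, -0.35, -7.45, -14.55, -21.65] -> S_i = 6.75 + -7.10*i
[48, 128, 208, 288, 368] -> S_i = 48 + 80*i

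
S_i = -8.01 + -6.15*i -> [-8.01, -14.16, -20.31, -26.46, -32.61]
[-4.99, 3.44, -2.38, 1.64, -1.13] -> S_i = -4.99*(-0.69)^i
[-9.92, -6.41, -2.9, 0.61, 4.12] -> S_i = -9.92 + 3.51*i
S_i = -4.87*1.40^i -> [-4.87, -6.82, -9.55, -13.36, -18.71]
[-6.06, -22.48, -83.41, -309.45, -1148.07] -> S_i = -6.06*3.71^i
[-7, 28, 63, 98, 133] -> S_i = -7 + 35*i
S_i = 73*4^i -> [73, 292, 1168, 4672, 18688]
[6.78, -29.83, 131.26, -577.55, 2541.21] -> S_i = 6.78*(-4.40)^i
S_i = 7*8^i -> [7, 56, 448, 3584, 28672]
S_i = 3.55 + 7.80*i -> [3.55, 11.35, 19.15, 26.95, 34.75]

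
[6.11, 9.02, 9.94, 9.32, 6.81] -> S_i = Random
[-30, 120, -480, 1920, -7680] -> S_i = -30*-4^i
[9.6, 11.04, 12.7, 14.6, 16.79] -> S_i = 9.60*1.15^i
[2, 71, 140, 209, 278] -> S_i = 2 + 69*i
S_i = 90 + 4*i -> [90, 94, 98, 102, 106]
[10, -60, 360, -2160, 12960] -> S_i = 10*-6^i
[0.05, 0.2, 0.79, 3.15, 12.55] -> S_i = 0.05*3.98^i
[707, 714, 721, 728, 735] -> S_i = 707 + 7*i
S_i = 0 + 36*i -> [0, 36, 72, 108, 144]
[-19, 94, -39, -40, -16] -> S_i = Random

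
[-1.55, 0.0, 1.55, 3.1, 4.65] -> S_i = -1.55 + 1.55*i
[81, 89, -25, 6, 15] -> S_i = Random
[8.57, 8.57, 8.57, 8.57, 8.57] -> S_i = 8.57*1.00^i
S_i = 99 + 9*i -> [99, 108, 117, 126, 135]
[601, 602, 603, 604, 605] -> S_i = 601 + 1*i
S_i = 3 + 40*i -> [3, 43, 83, 123, 163]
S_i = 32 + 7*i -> [32, 39, 46, 53, 60]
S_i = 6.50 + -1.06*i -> [6.5, 5.44, 4.38, 3.32, 2.26]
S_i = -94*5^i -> [-94, -470, -2350, -11750, -58750]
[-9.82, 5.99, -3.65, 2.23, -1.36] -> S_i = -9.82*(-0.61)^i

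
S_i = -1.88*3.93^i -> [-1.88, -7.39, -29.04, -114.11, -448.46]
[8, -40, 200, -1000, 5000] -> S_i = 8*-5^i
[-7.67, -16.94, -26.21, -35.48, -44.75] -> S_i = -7.67 + -9.27*i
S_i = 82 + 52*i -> [82, 134, 186, 238, 290]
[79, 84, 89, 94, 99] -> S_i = 79 + 5*i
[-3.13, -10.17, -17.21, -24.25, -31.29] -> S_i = -3.13 + -7.04*i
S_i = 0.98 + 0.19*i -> [0.98, 1.17, 1.36, 1.55, 1.74]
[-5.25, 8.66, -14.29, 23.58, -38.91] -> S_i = -5.25*(-1.65)^i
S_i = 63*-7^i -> [63, -441, 3087, -21609, 151263]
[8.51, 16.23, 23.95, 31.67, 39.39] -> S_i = 8.51 + 7.72*i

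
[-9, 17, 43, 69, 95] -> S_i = -9 + 26*i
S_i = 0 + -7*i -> [0, -7, -14, -21, -28]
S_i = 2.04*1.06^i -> [2.04, 2.16, 2.29, 2.43, 2.58]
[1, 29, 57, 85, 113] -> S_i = 1 + 28*i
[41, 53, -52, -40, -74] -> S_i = Random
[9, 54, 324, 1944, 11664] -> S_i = 9*6^i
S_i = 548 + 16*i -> [548, 564, 580, 596, 612]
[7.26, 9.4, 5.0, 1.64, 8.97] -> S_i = Random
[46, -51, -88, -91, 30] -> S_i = Random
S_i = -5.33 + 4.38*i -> [-5.33, -0.95, 3.43, 7.81, 12.19]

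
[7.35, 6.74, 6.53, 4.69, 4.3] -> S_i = Random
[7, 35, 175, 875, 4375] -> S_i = 7*5^i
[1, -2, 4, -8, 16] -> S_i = 1*-2^i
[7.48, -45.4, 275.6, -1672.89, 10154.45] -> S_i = 7.48*(-6.07)^i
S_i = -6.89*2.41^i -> [-6.89, -16.6, -40.02, -96.44, -232.43]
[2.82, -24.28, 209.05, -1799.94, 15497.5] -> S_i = 2.82*(-8.61)^i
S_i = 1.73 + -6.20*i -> [1.73, -4.47, -10.67, -16.87, -23.07]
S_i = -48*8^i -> [-48, -384, -3072, -24576, -196608]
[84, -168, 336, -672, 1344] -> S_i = 84*-2^i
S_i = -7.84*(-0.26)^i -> [-7.84, 2.04, -0.53, 0.14, -0.04]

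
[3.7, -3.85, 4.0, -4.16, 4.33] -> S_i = 3.70*(-1.04)^i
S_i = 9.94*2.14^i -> [9.94, 21.27, 45.52, 97.42, 208.47]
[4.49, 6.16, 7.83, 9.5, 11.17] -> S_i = 4.49 + 1.67*i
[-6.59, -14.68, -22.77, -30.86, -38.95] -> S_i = -6.59 + -8.09*i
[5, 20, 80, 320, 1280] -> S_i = 5*4^i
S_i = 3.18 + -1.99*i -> [3.18, 1.19, -0.8, -2.79, -4.78]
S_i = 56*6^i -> [56, 336, 2016, 12096, 72576]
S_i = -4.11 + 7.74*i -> [-4.11, 3.63, 11.37, 19.11, 26.85]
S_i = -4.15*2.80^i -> [-4.15, -11.62, -32.54, -91.1, -255.08]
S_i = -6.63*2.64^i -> [-6.63, -17.5, -46.21, -121.99, -322.05]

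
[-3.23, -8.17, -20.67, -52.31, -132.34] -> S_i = -3.23*2.53^i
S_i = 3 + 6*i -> [3, 9, 15, 21, 27]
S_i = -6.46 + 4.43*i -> [-6.46, -2.03, 2.4, 6.83, 11.26]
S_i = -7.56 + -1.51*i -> [-7.56, -9.07, -10.58, -12.09, -13.6]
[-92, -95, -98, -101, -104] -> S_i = -92 + -3*i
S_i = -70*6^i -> [-70, -420, -2520, -15120, -90720]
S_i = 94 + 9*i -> [94, 103, 112, 121, 130]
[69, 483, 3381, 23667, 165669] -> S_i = 69*7^i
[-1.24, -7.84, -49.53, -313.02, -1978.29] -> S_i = -1.24*6.32^i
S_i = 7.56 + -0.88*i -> [7.56, 6.68, 5.8, 4.92, 4.04]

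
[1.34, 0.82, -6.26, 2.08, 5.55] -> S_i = Random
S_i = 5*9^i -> [5, 45, 405, 3645, 32805]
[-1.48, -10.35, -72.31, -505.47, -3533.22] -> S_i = -1.48*6.99^i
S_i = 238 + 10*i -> [238, 248, 258, 268, 278]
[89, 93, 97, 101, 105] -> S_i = 89 + 4*i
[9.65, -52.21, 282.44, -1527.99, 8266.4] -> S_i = 9.65*(-5.41)^i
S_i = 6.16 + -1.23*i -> [6.16, 4.93, 3.7, 2.47, 1.24]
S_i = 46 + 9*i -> [46, 55, 64, 73, 82]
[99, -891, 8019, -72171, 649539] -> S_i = 99*-9^i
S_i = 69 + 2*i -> [69, 71, 73, 75, 77]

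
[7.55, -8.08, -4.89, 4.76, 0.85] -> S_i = Random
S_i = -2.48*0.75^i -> [-2.48, -1.86, -1.4, -1.05, -0.78]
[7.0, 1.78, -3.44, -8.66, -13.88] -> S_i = 7.00 + -5.22*i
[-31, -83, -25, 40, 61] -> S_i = Random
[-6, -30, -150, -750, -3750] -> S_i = -6*5^i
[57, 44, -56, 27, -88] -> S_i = Random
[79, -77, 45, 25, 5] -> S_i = Random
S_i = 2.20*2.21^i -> [2.2, 4.86, 10.75, 23.75, 52.48]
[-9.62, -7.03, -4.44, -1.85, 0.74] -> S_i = -9.62 + 2.59*i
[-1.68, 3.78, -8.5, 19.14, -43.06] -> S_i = -1.68*(-2.25)^i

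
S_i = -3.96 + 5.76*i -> [-3.96, 1.8, 7.56, 13.32, 19.08]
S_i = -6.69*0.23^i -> [-6.69, -1.54, -0.35, -0.08, -0.02]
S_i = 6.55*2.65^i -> [6.55, 17.36, 46.0, 121.89, 323.02]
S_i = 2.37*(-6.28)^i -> [2.37, -14.88, 93.47, -586.99, 3686.27]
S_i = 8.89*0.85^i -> [8.89, 7.56, 6.42, 5.46, 4.64]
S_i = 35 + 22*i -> [35, 57, 79, 101, 123]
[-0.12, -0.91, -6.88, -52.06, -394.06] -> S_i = -0.12*7.57^i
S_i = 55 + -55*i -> [55, 0, -55, -110, -165]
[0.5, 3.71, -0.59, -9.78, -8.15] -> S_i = Random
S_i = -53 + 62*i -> [-53, 9, 71, 133, 195]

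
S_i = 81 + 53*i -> [81, 134, 187, 240, 293]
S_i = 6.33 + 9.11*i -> [6.33, 15.44, 24.55, 33.66, 42.77]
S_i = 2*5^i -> [2, 10, 50, 250, 1250]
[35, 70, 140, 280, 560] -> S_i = 35*2^i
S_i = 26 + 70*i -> [26, 96, 166, 236, 306]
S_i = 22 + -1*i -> [22, 21, 20, 19, 18]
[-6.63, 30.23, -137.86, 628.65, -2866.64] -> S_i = -6.63*(-4.56)^i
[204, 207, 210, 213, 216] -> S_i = 204 + 3*i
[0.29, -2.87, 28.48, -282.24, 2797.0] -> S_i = 0.29*(-9.91)^i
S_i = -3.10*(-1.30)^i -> [-3.1, 4.03, -5.24, 6.81, -8.85]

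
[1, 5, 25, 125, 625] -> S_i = 1*5^i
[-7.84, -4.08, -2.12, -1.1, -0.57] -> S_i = -7.84*0.52^i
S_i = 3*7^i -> [3, 21, 147, 1029, 7203]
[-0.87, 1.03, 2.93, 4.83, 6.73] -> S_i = -0.87 + 1.90*i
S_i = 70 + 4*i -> [70, 74, 78, 82, 86]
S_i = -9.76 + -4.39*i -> [-9.76, -14.15, -18.54, -22.93, -27.32]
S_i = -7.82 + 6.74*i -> [-7.82, -1.08, 5.66, 12.4, 19.14]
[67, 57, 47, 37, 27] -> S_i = 67 + -10*i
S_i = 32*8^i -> [32, 256, 2048, 16384, 131072]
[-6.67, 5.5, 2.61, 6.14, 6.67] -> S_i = Random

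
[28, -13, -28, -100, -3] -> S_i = Random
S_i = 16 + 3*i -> [16, 19, 22, 25, 28]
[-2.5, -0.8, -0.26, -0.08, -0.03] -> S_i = -2.50*0.32^i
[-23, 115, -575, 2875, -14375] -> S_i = -23*-5^i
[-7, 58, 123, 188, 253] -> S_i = -7 + 65*i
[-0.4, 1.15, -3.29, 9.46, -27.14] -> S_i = -0.40*(-2.87)^i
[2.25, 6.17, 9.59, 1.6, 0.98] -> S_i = Random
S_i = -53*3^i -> [-53, -159, -477, -1431, -4293]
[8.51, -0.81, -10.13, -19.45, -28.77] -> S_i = 8.51 + -9.32*i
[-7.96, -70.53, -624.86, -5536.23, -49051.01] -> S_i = -7.96*8.86^i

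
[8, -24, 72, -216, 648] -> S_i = 8*-3^i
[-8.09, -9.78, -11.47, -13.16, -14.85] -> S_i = -8.09 + -1.69*i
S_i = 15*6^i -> [15, 90, 540, 3240, 19440]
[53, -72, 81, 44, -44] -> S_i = Random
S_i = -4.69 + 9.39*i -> [-4.69, 4.7, 14.09, 23.48, 32.87]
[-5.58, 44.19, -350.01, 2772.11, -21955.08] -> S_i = -5.58*(-7.92)^i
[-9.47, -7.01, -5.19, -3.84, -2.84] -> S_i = -9.47*0.74^i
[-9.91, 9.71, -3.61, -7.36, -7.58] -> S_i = Random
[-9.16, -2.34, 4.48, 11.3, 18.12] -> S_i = -9.16 + 6.82*i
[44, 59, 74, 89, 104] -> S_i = 44 + 15*i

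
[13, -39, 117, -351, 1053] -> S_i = 13*-3^i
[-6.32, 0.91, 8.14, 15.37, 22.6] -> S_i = -6.32 + 7.23*i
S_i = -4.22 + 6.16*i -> [-4.22, 1.94, 8.1, 14.26, 20.42]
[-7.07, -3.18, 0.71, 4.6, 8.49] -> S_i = -7.07 + 3.89*i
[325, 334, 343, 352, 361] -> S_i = 325 + 9*i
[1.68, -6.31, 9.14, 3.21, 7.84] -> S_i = Random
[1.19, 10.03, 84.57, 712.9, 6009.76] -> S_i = 1.19*8.43^i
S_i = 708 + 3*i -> [708, 711, 714, 717, 720]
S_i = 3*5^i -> [3, 15, 75, 375, 1875]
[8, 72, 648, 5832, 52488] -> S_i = 8*9^i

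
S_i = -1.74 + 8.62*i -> [-1.74, 6.88, 15.5, 24.12, 32.74]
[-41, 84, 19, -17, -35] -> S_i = Random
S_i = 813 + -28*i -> [813, 785, 757, 729, 701]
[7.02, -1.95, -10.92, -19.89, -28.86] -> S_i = 7.02 + -8.97*i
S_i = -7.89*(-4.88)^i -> [-7.89, 38.5, -187.9, 916.93, -4474.62]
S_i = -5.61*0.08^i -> [-5.61, -0.45, -0.04, -0.0, -0.0]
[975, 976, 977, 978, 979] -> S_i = 975 + 1*i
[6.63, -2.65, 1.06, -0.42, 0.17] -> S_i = 6.63*(-0.40)^i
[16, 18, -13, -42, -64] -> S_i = Random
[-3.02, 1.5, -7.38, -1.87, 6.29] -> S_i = Random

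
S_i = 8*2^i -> [8, 16, 32, 64, 128]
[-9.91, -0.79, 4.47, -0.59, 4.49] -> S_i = Random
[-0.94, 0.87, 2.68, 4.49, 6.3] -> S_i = -0.94 + 1.81*i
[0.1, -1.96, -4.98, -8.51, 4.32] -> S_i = Random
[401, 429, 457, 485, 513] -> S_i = 401 + 28*i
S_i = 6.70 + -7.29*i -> [6.7, -0.59, -7.88, -15.17, -22.46]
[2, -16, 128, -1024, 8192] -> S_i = 2*-8^i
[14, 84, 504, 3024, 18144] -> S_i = 14*6^i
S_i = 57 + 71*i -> [57, 128, 199, 270, 341]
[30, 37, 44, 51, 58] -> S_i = 30 + 7*i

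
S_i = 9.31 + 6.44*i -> [9.31, 15.75, 22.19, 28.63, 35.07]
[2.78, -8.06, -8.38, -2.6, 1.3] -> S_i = Random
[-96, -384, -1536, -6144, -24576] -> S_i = -96*4^i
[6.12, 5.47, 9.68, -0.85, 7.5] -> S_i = Random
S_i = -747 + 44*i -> [-747, -703, -659, -615, -571]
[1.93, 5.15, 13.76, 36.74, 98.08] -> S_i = 1.93*2.67^i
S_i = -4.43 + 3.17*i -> [-4.43, -1.26, 1.91, 5.08, 8.25]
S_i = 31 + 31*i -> [31, 62, 93, 124, 155]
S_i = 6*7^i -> [6, 42, 294, 2058, 14406]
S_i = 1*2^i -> [1, 2, 4, 8, 16]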